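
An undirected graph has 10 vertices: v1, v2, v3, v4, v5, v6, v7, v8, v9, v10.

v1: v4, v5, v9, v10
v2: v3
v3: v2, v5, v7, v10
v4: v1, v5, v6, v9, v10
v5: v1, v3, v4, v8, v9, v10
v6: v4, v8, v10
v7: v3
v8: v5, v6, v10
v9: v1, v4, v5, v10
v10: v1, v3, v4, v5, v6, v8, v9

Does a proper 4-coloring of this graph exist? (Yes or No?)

No

v1, v4, v5, v9, v10 are mutually adjacent (a clique of size 5), so at least 5 colors are needed.
So 4 colors are not enough.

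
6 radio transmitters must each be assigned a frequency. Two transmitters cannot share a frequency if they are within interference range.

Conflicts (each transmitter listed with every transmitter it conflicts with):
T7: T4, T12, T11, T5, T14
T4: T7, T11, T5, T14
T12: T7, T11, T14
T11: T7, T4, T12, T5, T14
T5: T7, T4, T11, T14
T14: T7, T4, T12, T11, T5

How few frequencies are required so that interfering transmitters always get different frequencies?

5

T7, T4, T11, T5, T14 pairwise conflict, so at least 5 frequencies are needed.
Using 5 frequencies: T7=2, T4=5, T12=4, T11=1, T5=4, T14=3. Every pair that conflicts lands in different frequencies.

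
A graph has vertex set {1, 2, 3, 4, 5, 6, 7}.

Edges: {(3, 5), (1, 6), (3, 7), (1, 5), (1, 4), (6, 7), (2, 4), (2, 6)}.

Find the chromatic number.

The cycle 7-3-5-1-6-7 has odd length 5, so it cannot be 2-colored; at least 3 colors are needed.
One proper 3-coloring: 1=blue, 2=blue, 3=green, 4=red, 5=red, 6=red, 7=blue. No two adjacent vertices share a color.

3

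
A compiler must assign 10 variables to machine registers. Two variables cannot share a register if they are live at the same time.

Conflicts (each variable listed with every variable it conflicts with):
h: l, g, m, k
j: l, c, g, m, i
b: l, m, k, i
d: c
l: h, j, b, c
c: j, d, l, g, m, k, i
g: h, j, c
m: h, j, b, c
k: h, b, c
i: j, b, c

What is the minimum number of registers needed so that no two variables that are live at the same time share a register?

3

j, c, i all conflict with each other, so at least 3 registers are needed.
3 registers suffice: h=1, j=2, b=1, d=2, l=3, c=1, g=3, m=3, k=2, i=3. Every pair that conflicts lands in different registers.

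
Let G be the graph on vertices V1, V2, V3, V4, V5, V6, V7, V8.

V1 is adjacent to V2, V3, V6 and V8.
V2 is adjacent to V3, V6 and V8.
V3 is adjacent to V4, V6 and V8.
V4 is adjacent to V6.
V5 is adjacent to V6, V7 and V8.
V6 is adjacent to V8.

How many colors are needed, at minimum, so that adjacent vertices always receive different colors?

V1, V2, V3, V6, V8 are pairwise adjacent (a clique of size 5), so at least 5 colors are needed.
5 colors suffice: color R → {V6, V7}; color B → {V3, V5}; color G → {V4, V8}; color Y → {V1}; color P → {V2}. Every edge joins two different colors.

5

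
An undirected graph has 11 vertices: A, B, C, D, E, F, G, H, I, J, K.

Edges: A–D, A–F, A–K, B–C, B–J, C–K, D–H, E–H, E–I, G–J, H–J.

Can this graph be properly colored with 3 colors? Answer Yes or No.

The chromatic number is 3. The cycle A-D-H-J-B-C-K-A has odd length 7, so it cannot be 2-colored; at least 3 colors are needed.
3 colors suffice: color red → {A, C, E, J}; color blue → {B, F, G, H, I, K}; color green → {D}.
That is already a proper 3-coloring.

Yes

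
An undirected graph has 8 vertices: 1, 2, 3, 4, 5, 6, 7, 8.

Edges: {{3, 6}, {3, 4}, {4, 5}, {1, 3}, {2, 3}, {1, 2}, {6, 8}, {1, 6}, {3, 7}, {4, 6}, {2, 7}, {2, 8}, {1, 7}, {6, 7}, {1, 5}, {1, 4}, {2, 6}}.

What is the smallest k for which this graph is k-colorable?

1, 2, 3, 6, 7 are pairwise adjacent (a clique of size 5), so at least 5 colors are needed.
5 colors suffice: 1=blue, 2=green, 3=yellow, 4=green, 5=red, 6=red, 7=purple, 8=blue. Every edge joins two different colors.

5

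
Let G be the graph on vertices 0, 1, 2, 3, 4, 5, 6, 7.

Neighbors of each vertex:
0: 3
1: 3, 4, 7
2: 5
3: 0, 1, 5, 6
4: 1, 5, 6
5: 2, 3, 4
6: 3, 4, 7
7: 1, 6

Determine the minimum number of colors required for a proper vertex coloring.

2 and 5 are adjacent, so at least 2 colors are needed.
One proper 2-coloring: 0=b, 1=b, 2=a, 3=a, 4=a, 5=b, 6=b, 7=a. No two adjacent vertices share a color.

2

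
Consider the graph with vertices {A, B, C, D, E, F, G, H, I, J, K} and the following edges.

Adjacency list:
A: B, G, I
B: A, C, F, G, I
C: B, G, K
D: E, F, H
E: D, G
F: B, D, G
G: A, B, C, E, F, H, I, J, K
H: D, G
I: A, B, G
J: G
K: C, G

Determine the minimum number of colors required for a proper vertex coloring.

A, B, G, I are mutually adjacent (a clique of size 4), so at least 4 colors are needed.
One proper 4-coloring: A=green, B=blue, C=green, D=red, E=blue, F=green, G=red, H=blue, I=yellow, J=blue, K=blue. No two adjacent vertices share a color.

4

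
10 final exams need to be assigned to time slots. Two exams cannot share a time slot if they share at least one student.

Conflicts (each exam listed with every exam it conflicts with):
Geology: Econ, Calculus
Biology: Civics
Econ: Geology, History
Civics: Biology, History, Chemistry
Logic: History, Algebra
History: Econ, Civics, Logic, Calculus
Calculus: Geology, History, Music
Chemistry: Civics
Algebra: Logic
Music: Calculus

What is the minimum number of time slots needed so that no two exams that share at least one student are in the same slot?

2

Biology and Civics conflict, so at least 2 time slots are needed.
Using 2 time slots: Geology=1, Biology=1, Econ=2, Civics=2, Logic=2, History=1, Calculus=2, Chemistry=1, Algebra=1, Music=1. Every pair that conflicts lands in different time slots.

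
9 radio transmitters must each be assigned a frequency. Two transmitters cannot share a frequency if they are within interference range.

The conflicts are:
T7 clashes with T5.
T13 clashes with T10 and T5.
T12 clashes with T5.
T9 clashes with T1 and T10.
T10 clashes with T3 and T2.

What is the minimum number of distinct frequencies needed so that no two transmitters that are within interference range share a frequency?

2

T9 and T1 conflict, so at least 2 frequencies are needed.
2 frequencies suffice: frequency 1 → {T1, T10, T5}; frequency 2 → {T7, T13, T12, T9, T3, T2}. Each listed conflict is separated.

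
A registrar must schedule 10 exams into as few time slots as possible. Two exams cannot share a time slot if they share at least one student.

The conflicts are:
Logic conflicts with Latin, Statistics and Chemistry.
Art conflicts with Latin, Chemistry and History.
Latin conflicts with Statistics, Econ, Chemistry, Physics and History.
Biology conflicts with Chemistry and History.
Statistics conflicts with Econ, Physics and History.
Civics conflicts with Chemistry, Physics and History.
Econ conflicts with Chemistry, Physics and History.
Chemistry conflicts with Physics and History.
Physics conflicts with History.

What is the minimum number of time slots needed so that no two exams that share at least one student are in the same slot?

5

Latin, Econ, Chemistry, Physics, History are mutually in conflict, so at least 5 time slots are needed.
5 time slots suffice: time slot 1 → {Statistics, Chemistry}; time slot 2 → {Logic, History}; time slot 3 → {Latin, Biology, Civics}; time slot 4 → {Art, Physics}; time slot 5 → {Econ}. No two conflicting exams share a time slot.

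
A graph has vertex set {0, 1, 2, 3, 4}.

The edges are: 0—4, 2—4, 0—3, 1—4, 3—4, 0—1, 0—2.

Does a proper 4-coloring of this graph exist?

Yes

The chromatic number is 3. 0, 3, 4 form a triangle, so at least 3 colors are needed.
One proper 3-coloring: 0=a, 1=c, 2=c, 3=c, 4=b.
Since 4 ≥ 3, a proper 4-coloring certainly exists.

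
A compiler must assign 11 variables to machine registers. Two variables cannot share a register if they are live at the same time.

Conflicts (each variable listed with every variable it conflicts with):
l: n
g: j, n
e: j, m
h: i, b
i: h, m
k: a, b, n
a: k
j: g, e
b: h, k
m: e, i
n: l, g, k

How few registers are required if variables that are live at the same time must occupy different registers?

3

The cycle b-h-i-m-e-j-g-n-k-b has odd length 9, so it cannot be 2-colored; at least 3 registers are needed.
3 registers suffice: register 1 → {l, g, e, i, k}; register 2 → {a, j, b, m, n}; register 3 → {h}. No two conflicting variables share a register.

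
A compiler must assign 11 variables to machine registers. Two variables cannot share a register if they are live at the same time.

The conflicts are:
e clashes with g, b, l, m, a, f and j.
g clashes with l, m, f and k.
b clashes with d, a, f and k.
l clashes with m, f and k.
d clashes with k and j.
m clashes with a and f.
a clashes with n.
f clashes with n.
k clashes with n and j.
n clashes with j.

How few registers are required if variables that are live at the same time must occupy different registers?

e, g, l, m, f all conflict with each other, so at least 5 registers are needed.
5 registers suffice: register 1 → {e, k}; register 2 → {a, f, j}; register 3 → {g, b, n}; register 4 → {d, m}; register 5 → {l}. No two conflicting variables share a register.

5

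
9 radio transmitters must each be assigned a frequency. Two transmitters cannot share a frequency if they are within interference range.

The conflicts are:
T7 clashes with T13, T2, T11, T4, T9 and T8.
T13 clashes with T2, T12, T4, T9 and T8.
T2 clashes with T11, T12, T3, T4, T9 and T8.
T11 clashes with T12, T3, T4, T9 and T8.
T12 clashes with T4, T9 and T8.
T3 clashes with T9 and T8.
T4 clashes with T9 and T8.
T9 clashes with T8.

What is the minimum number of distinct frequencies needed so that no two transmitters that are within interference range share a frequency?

T7, T13, T2, T4, T9, T8 pairwise conflict, so at least 6 frequencies are needed.
Using 6 frequencies: T7=6, T13=4, T2=1, T11=4, T12=6, T3=5, T4=5, T9=3, T8=2. Every pair that conflicts lands in different frequencies.

6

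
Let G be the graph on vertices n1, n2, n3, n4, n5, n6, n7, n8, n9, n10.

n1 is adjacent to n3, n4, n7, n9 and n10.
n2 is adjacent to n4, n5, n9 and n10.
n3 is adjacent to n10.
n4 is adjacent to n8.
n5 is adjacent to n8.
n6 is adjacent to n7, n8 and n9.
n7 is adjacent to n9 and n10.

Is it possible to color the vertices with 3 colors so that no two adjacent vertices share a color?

The chromatic number is 3. n1, n7, n10 are pairwise adjacent, so at least 3 colors are needed.
3 colors suffice: n1=1, n2=1, n3=3, n4=2, n5=2, n6=1, n7=3, n8=3, n9=2, n10=2.
That is already a proper 3-coloring.

Yes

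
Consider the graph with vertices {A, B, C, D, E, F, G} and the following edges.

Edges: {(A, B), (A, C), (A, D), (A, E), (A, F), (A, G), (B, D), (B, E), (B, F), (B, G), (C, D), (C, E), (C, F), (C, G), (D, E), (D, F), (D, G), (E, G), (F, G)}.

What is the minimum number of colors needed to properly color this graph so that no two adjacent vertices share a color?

A, B, D, F, G are pairwise adjacent (a clique of size 5), so at least 5 colors are needed.
One proper 5-coloring: A=2, B=4, C=4, D=3, E=5, F=5, G=1. No two adjacent vertices share a color.

5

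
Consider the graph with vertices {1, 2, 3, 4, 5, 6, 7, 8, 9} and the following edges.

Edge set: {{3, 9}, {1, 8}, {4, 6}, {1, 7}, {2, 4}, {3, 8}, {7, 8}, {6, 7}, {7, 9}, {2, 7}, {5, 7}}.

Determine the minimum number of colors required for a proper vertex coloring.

3

1, 7, 8 form a triangle, so at least 3 colors are needed.
3 colors suffice: color a → {3, 4, 7}; color b → {2, 5, 6, 8, 9}; color c → {1}. Each edge has distinct colors on its endpoints.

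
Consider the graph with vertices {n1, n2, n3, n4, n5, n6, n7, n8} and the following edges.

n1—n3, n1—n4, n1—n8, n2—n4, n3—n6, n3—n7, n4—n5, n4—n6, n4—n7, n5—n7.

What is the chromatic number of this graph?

n4, n5, n7 are mutually adjacent, so at least 3 colors are needed.
One proper 3-coloring: n1=B, n2=B, n3=R, n4=R, n5=G, n6=B, n7=B, n8=R. Every edge joins two different colors.

3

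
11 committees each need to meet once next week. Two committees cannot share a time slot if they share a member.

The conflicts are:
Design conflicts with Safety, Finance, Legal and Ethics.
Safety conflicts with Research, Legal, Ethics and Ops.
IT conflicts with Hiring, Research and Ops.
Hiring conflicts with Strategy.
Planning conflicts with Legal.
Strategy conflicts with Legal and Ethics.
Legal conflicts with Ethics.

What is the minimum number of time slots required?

Design, Safety, Legal, Ethics all conflict with each other, so at least 4 time slots are needed.
4 time slots suffice: time slot 1 → {Safety, IT, Finance, Planning, Strategy}; time slot 2 → {Hiring, Research, Legal, Ops}; time slot 3 → {Design}; time slot 4 → {Ethics}. Each listed conflict is separated.

4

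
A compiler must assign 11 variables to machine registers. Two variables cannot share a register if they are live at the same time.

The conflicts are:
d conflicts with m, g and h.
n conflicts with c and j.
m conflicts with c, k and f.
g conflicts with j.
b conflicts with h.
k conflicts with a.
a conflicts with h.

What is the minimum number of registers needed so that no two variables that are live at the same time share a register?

3

The cycle a-k-m-d-h-a has odd length 5, so it cannot be 2-colored; at least 3 registers are needed.
A valid assignment using 3 registers: d=2, n=3, m=1, g=3, c=2, b=2, k=2, a=3, f=2, j=1, h=1. Every pair that conflicts lands in different registers.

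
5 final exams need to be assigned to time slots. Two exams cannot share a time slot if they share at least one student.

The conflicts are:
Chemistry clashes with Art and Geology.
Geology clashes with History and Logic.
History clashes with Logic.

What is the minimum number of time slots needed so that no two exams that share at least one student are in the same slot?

Geology, History, Logic pairwise conflict, so at least 3 time slots are needed.
3 time slots suffice: time slot 1 → {Art, Geology}; time slot 2 → {Chemistry, History}; time slot 3 → {Logic}. Every pair that conflicts lands in different time slots.

3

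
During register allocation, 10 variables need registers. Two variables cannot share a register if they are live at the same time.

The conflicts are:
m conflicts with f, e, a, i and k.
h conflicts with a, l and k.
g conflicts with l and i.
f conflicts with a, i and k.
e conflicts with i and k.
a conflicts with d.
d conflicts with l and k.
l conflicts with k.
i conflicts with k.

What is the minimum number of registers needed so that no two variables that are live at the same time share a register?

4

m, f, i, k all conflict with each other, so at least 4 registers are needed.
A valid assignment using 4 registers: m=3, h=3, g=1, f=4, e=4, a=1, d=3, l=2, i=2, k=1. No two conflicting variables share a register.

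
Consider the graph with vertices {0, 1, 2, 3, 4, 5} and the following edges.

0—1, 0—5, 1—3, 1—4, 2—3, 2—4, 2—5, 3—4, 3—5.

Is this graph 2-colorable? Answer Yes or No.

No

2, 3, 4 form a triangle, so at least 3 colors are needed.
So 2 colors are not enough.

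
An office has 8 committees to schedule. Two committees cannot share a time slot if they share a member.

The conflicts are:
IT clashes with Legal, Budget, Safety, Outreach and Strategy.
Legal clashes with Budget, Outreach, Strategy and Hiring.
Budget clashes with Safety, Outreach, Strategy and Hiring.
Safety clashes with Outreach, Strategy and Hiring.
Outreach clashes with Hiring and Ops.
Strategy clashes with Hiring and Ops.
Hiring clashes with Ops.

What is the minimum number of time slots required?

4

Legal, Budget, Outreach, Hiring are mutually in conflict, so at least 4 time slots are needed.
4 time slots suffice: time slot 1 → {IT, Hiring}; time slot 2 → {Budget, Ops}; time slot 3 → {Outreach, Strategy}; time slot 4 → {Legal, Safety}. No two conflicting committees share a time slot.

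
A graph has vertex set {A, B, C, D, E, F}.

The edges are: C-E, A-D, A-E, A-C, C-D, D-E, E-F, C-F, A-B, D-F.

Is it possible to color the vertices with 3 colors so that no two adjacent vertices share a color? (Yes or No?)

A, C, D, E are pairwise adjacent (a clique of size 4), so at least 4 colors are needed.
So 3 colors are not enough.

No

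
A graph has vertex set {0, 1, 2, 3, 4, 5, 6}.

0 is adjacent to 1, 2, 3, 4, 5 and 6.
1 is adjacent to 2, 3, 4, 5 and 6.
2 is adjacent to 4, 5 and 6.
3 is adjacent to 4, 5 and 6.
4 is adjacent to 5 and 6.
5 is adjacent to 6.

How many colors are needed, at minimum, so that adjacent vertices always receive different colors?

0, 1, 2, 4, 5, 6 are pairwise adjacent (a clique of size 6), so at least 6 colors are needed.
6 colors suffice: color red → {1}; color blue → {0}; color green → {4}; color yellow → {6}; color purple → {5}; color orange → {2, 3}. Each edge has distinct colors on its endpoints.

6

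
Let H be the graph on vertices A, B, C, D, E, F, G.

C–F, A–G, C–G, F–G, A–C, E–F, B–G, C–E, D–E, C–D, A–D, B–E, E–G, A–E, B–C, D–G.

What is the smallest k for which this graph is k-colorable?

5

A, C, D, E, G are mutually adjacent (a clique of size 5), so at least 5 colors are needed.
5 colors suffice: A=yellow, B=yellow, C=green, D=purple, E=red, F=yellow, G=blue. Every edge joins two different colors.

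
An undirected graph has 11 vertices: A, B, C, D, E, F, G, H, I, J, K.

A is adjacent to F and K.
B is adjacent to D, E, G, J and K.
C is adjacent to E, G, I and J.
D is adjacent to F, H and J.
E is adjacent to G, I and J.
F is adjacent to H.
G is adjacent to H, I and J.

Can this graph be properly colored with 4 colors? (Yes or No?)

Yes

The chromatic number is 4. C, E, G, I are mutually adjacent (a clique of size 4), so at least 4 colors are needed.
4 colors suffice: A=green, B=green, C=green, D=red, E=blue, F=blue, G=red, H=green, I=yellow, J=yellow, K=red.
That is already a proper 4-coloring.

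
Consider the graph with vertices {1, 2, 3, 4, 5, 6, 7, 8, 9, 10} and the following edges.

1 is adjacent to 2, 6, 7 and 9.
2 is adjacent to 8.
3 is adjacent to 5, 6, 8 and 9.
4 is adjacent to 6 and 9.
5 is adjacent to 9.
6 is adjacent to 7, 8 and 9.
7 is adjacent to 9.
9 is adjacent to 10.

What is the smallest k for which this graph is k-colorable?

1, 6, 7, 9 are pairwise adjacent (a clique of size 4), so at least 4 colors are needed.
A valid assignment using 4 colors: 1=c, 2=b, 3=c, 4=c, 5=b, 6=b, 7=d, 8=a, 9=a, 10=b. Every edge joins two different colors.

4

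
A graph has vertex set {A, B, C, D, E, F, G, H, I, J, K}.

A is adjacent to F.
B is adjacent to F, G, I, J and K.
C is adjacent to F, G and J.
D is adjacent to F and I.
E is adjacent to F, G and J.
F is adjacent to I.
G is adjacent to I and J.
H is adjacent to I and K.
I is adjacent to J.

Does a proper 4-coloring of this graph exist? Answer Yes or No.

Yes

The chromatic number is 4. B, G, I, J form a clique, so at least 4 colors are needed.
4 colors suffice: color red → {F, G, H}; color blue → {A, C, E, I, K}; color green → {D, J}; color yellow → {B}.
That is already a proper 4-coloring.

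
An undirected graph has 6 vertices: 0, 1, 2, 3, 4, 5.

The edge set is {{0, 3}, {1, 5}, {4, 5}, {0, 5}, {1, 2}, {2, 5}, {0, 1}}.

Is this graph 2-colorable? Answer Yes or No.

0, 1, 5 are mutually adjacent, so at least 3 colors are needed.
So 2 colors are not enough.

No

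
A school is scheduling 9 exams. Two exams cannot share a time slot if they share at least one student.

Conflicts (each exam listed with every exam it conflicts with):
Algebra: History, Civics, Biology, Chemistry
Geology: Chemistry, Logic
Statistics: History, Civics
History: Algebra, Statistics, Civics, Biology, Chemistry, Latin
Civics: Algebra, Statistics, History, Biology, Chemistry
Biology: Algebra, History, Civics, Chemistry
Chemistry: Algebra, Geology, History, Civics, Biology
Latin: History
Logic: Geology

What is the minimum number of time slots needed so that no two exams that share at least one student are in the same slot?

Algebra, History, Civics, Biology, Chemistry are mutually in conflict, so at least 5 time slots are needed.
5 time slots suffice: time slot 1 → {Geology, History}; time slot 2 → {Civics, Latin, Logic}; time slot 3 → {Statistics, Chemistry}; time slot 4 → {Algebra}; time slot 5 → {Biology}. Each listed conflict is separated.

5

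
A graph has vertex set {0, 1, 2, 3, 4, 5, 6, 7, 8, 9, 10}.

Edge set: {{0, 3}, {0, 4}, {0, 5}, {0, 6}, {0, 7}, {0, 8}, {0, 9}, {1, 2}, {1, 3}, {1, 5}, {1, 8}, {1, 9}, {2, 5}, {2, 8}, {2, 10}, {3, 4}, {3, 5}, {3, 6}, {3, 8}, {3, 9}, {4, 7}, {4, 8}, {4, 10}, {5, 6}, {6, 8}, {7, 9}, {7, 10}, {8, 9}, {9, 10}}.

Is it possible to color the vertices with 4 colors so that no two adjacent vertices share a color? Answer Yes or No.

The chromatic number is 4. 1, 3, 8, 9 are pairwise adjacent (a clique of size 4), so at least 4 colors are needed.
4 colors suffice: color red → {2, 3, 7}; color blue → {0, 1, 10}; color green → {5, 8}; color yellow → {4, 6, 9}.
That is already a proper 4-coloring.

Yes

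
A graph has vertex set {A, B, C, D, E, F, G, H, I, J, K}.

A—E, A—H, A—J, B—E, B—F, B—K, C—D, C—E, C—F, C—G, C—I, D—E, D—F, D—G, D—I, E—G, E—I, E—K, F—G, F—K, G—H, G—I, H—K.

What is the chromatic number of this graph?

C, D, E, G, I are pairwise adjacent (a clique of size 5), so at least 5 colors are needed.
A valid assignment using 5 colors: A=2, B=3, C=3, D=4, E=1, F=1, G=2, H=1, I=5, J=1, K=2. Every edge joins two different colors.

5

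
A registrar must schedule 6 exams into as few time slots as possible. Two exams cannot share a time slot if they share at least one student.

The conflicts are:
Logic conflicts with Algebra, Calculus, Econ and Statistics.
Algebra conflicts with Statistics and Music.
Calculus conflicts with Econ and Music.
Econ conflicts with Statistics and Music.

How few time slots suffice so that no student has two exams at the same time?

3

Logic, Algebra, Statistics pairwise conflict, so at least 3 time slots are needed.
3 time slots suffice: time slot 1 → {Logic, Music}; time slot 2 → {Algebra, Econ}; time slot 3 → {Calculus, Statistics}. No two conflicting exams share a time slot.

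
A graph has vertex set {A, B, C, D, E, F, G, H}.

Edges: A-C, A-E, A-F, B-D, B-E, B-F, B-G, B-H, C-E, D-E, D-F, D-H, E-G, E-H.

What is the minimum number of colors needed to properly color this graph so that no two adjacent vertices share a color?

B, D, E, H are pairwise adjacent (a clique of size 4), so at least 4 colors are needed.
4 colors suffice: color red → {E, F}; color blue → {A, B}; color green → {C, D, G}; color yellow → {H}. No two adjacent vertices share a color.

4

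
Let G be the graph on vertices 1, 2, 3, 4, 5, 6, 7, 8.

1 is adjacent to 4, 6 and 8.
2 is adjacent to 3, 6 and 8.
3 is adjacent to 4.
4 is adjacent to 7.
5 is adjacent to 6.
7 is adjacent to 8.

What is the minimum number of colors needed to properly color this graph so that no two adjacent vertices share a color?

The cycle 4-1-6-2-3-4 has odd length 5, so it cannot be 2-colored; at least 3 colors are needed.
3 colors suffice: color a → {4, 6, 8}; color b → {1, 2, 5, 7}; color c → {3}. Every edge joins two different colors.

3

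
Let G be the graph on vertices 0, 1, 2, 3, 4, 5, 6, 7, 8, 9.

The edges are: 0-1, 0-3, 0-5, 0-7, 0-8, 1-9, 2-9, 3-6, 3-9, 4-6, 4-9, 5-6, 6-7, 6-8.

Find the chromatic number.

2

0 and 1 are adjacent, so at least 2 colors are needed.
A valid assignment using 2 colors: 0=red, 1=blue, 2=blue, 3=blue, 4=blue, 5=blue, 6=red, 7=blue, 8=blue, 9=red. Every edge joins two different colors.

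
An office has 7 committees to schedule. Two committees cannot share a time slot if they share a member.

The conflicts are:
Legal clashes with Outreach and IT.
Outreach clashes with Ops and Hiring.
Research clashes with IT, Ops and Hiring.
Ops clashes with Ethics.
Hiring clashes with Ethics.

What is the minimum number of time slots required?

3

The cycle Research-Ops-Outreach-Legal-IT-Research has odd length 5, so it cannot be 2-colored; at least 3 time slots are needed.
Using 3 time slots: Legal=2, Outreach=1, Research=1, IT=3, Ops=2, Hiring=2, Ethics=1. Each listed conflict is separated.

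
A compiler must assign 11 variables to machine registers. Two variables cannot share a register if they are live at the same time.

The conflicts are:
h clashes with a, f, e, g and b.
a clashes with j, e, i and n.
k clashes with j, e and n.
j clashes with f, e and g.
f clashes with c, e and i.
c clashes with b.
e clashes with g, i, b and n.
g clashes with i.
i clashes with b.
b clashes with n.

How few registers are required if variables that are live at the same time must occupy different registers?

3

a, e, i are mutually in conflict, so at least 3 registers are needed.
3 registers suffice: register 1 → {c, e}; register 2 → {h, j, i, n}; register 3 → {a, k, f, g, b}. Every pair that conflicts lands in different registers.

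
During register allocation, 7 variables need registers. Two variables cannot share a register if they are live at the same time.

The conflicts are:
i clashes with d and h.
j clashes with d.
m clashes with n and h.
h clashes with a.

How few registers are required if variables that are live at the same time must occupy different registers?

2

i and d conflict, so at least 2 registers are needed.
2 registers suffice: register 1 → {d, n, h}; register 2 → {i, j, m, a}. Every pair that conflicts lands in different registers.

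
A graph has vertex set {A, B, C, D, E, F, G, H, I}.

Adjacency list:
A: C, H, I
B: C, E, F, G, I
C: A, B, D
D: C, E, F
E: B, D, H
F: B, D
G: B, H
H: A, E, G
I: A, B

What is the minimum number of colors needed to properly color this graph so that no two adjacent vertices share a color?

The cycle E-D-C-A-H-E has odd length 5, so it cannot be 2-colored; at least 3 colors are needed.
One proper 3-coloring: A=3, B=1, C=2, D=1, E=2, F=2, G=2, H=1, I=2. Every edge joins two different colors.

3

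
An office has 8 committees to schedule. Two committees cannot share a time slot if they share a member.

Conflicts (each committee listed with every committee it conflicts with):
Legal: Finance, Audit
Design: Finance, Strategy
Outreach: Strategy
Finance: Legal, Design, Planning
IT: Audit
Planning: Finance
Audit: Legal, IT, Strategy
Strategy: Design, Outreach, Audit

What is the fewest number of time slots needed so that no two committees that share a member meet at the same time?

The cycle Audit-Legal-Finance-Design-Strategy-Audit has odd length 5, so it cannot be 2-colored; at least 3 time slots are needed.
3 time slots suffice: time slot 1 → {Finance, IT, Strategy}; time slot 2 → {Design, Outreach, Planning, Audit}; time slot 3 → {Legal}. No two conflicting committees share a time slot.

3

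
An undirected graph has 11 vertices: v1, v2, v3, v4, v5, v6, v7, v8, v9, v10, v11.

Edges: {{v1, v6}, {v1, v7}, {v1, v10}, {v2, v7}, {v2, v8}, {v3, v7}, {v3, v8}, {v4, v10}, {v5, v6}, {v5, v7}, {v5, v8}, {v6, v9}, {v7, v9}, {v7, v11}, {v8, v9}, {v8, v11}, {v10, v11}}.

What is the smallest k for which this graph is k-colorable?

2

v4 and v10 are adjacent, so at least 2 colors are needed.
2 colors suffice: color 1 → {v6, v7, v8, v10}; color 2 → {v1, v2, v3, v4, v5, v9, v11}. Every edge joins two different colors.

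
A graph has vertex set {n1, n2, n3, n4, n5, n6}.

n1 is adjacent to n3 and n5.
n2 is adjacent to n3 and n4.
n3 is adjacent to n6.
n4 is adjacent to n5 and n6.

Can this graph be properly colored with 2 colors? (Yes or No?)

The cycle n3-n1-n5-n4-n6-n3 has odd length 5, so it cannot be 2-colored; at least 3 colors are needed.
So 2 colors are not enough.

No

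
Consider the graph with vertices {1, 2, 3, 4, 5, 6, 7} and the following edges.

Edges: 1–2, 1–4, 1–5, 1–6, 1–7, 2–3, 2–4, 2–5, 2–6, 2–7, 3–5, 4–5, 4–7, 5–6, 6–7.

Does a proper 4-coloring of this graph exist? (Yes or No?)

Yes

The chromatic number is 4. 1, 2, 5, 6 form a clique, so at least 4 colors are needed.
4 colors suffice: color red → {2}; color blue → {5, 7}; color green → {1, 3}; color yellow → {4, 6}.
That is already a proper 4-coloring.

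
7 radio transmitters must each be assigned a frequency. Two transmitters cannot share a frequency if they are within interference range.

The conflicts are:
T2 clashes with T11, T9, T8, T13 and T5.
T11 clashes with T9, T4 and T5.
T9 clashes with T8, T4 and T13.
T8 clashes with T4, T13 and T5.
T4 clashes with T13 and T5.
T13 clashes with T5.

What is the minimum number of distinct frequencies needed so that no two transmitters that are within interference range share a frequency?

T9, T8, T4, T13 are mutually in conflict, so at least 4 frequencies are needed.
4 frequencies suffice: frequency 1 → {T2, T4}; frequency 2 → {T11, T13}; frequency 3 → {T9, T5}; frequency 4 → {T8}. Each listed conflict is separated.

4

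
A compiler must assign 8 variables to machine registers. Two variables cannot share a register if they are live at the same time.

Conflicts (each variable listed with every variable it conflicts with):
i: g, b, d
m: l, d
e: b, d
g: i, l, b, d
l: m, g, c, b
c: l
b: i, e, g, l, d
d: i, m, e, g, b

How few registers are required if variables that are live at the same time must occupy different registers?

i, g, b, d pairwise conflict, so at least 4 registers are needed.
4 registers suffice: register 1 → {l, d}; register 2 → {m, c, b}; register 3 → {e, g}; register 4 → {i}. Each listed conflict is separated.

4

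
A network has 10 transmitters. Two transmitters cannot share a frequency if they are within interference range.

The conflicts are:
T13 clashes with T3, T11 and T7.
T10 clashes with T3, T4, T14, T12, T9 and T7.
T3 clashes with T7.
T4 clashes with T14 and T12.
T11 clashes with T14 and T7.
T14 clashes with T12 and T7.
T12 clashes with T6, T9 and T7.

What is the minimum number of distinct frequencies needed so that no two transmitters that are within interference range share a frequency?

T10, T4, T14, T12 all conflict with each other, so at least 4 frequencies are needed.
4 frequencies suffice: frequency 1 → {T13, T10, T6}; frequency 2 → {T3, T11, T12}; frequency 3 → {T4, T9, T7}; frequency 4 → {T14}. Every pair that conflicts lands in different frequencies.

4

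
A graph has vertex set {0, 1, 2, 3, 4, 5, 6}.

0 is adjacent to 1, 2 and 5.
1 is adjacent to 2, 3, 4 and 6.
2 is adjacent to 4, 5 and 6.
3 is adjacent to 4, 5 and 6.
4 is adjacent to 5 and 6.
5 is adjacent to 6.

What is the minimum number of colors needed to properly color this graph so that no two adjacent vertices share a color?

1, 2, 4, 6 form a clique, so at least 4 colors are needed.
4 colors suffice: color a → {1, 5}; color b → {0, 6}; color c → {4}; color d → {2, 3}. No two adjacent vertices share a color.

4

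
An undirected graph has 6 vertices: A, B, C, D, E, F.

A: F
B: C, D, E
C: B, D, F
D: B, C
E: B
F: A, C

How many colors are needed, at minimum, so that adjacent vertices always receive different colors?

B, C, D are mutually adjacent, so at least 3 colors are needed.
3 colors suffice: A=blue, B=red, C=blue, D=green, E=blue, F=red. Each edge has distinct colors on its endpoints.

3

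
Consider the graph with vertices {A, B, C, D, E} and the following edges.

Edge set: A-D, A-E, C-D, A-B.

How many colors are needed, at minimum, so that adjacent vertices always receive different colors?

2

A and D are adjacent, so at least 2 colors are needed.
2 colors suffice: A=1, B=2, C=1, D=2, E=2. Every edge joins two different colors.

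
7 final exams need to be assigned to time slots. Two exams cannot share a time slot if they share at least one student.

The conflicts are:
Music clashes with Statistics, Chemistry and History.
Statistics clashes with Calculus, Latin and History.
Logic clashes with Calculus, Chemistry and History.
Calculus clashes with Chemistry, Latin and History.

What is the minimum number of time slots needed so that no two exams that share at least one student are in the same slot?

Logic, Calculus, Chemistry are mutually in conflict, so at least 3 time slots are needed.
3 time slots suffice: time slot 1 → {Music, Calculus}; time slot 2 → {Statistics, Logic}; time slot 3 → {Chemistry, Latin, History}. Each listed conflict is separated.

3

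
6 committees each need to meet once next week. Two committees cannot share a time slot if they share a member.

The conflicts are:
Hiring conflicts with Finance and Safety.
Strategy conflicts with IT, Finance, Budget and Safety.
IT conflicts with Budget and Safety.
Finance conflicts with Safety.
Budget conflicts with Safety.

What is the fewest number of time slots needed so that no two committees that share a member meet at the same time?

Strategy, IT, Budget, Safety are mutually in conflict, so at least 4 time slots are needed.
4 time slots suffice: Hiring=2, Strategy=2, IT=4, Finance=3, Budget=3, Safety=1. Every pair that conflicts lands in different time slots.

4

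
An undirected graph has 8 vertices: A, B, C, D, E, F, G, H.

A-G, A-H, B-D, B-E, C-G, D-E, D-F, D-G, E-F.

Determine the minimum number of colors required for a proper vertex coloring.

B, D, E are pairwise adjacent, so at least 3 colors are needed.
One proper 3-coloring: A=1, B=3, C=1, D=1, E=2, F=3, G=2, H=2. Each edge has distinct colors on its endpoints.

3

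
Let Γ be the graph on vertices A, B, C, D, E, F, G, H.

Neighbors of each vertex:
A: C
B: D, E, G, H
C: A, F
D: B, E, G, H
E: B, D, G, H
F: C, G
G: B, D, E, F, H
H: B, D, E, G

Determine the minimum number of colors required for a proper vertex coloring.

B, D, E, G, H form a clique, so at least 5 colors are needed.
5 colors suffice: color 1 → {C, G}; color 2 → {A, F, H}; color 3 → {D}; color 4 → {E}; color 5 → {B}. Each edge has distinct colors on its endpoints.

5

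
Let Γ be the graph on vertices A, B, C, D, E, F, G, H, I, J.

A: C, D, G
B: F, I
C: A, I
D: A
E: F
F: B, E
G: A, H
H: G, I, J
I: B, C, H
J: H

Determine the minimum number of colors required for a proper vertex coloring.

The cycle H-G-A-C-I-H has odd length 5, so it cannot be 2-colored; at least 3 colors are needed.
A valid assignment using 3 colors: A=1, B=1, C=3, D=2, E=1, F=2, G=2, H=1, I=2, J=2. Every edge joins two different colors.

3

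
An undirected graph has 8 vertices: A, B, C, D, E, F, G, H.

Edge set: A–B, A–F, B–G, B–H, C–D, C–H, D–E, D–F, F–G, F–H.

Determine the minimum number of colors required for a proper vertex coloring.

B and G are adjacent, so at least 2 colors are needed.
2 colors suffice: color red → {B, C, E, F}; color blue → {A, D, G, H}. No two adjacent vertices share a color.

2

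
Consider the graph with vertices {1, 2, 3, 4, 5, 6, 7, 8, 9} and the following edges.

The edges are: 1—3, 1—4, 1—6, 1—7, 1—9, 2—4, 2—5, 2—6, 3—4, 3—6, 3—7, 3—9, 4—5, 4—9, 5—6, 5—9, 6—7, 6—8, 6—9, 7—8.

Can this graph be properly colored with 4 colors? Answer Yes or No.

The chromatic number is 4. 1, 3, 4, 9 are mutually adjacent (a clique of size 4), so at least 4 colors are needed.
A valid assignment using 4 colors: 1=yellow, 2=blue, 3=green, 4=red, 5=green, 6=red, 7=blue, 8=green, 9=blue.
That is already a proper 4-coloring.

Yes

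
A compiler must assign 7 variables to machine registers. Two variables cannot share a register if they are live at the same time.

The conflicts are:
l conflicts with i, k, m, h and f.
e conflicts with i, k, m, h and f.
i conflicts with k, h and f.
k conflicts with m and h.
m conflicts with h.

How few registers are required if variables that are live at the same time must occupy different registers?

e, k, m, h all conflict with each other, so at least 4 registers are needed.
4 registers suffice: register 1 → {h, f}; register 2 → {i, m}; register 3 → {k}; register 4 → {l, e}. Each listed conflict is separated.

4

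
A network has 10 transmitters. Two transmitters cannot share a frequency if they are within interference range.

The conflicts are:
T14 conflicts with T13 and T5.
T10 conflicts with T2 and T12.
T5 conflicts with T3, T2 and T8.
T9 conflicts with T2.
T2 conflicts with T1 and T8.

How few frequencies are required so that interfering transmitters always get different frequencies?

T5, T2, T8 all conflict with each other, so at least 3 frequencies are needed.
3 frequencies suffice: frequency 1 → {T14, T3, T2, T12}; frequency 2 → {T10, T13, T5, T9, T1}; frequency 3 → {T8}. No two conflicting transmitters share a frequency.

3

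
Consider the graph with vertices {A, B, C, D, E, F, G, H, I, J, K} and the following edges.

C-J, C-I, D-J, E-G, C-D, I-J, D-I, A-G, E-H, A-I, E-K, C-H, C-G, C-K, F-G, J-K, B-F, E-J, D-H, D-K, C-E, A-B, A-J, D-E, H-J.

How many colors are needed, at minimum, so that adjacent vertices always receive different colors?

5

C, D, E, H, J are pairwise adjacent (a clique of size 5), so at least 5 colors are needed.
One proper 5-coloring: A=1, B=2, C=1, D=3, E=4, F=1, G=2, H=5, I=4, J=2, K=5. Every edge joins two different colors.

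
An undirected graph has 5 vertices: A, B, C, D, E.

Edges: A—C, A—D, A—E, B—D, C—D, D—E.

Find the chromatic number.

3

A, C, D form a triangle, so at least 3 colors are needed.
3 colors suffice: color 1 → {D}; color 2 → {A, B}; color 3 → {C, E}. No two adjacent vertices share a color.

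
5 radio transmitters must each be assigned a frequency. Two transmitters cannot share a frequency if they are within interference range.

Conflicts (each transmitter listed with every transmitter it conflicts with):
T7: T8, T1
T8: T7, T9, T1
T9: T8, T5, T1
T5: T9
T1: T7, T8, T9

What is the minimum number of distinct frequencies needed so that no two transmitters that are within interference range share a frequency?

T8, T9, T1 pairwise conflict, so at least 3 frequencies are needed.
Using 3 frequencies: T7=1, T8=3, T9=1, T5=2, T1=2. Every pair that conflicts lands in different frequencies.

3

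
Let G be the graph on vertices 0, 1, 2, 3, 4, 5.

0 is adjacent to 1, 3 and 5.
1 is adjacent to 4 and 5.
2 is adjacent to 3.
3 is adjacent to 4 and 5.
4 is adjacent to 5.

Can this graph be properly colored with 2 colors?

No

3, 4, 5 are mutually adjacent, so at least 3 colors are needed.
So 2 colors are not enough.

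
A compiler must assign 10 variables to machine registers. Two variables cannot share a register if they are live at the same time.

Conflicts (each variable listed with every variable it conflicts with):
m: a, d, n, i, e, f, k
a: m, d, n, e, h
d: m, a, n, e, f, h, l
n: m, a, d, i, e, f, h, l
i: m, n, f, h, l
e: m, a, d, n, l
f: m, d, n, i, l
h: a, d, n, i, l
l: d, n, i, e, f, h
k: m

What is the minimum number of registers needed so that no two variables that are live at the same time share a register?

5

m, a, d, n, e are mutually in conflict, so at least 5 registers are needed.
5 registers suffice: m=2, a=5, d=3, n=1, i=3, e=4, f=4, h=4, l=2, k=1. Each listed conflict is separated.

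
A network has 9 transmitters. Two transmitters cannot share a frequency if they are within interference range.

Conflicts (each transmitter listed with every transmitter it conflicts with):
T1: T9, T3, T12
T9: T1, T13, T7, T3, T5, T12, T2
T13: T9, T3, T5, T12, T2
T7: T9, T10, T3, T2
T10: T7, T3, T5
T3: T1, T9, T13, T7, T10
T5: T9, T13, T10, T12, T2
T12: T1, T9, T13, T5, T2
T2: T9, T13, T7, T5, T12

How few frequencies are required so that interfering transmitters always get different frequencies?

T9, T13, T5, T12, T2 pairwise conflict, so at least 5 frequencies are needed.
A valid assignment using 5 frequencies: T1=3, T9=1, T13=3, T7=3, T10=1, T3=2, T5=4, T12=2, T2=5. No two conflicting transmitters share a frequency.

5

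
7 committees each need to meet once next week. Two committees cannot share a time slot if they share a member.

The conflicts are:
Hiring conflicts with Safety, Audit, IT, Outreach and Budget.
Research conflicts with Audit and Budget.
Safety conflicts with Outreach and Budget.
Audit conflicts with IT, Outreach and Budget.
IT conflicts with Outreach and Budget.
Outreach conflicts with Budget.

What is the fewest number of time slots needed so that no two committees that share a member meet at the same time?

Hiring, Audit, IT, Outreach, Budget all conflict with each other, so at least 5 time slots are needed.
5 time slots suffice: time slot 1 → {Budget}; time slot 2 → {Hiring, Research}; time slot 3 → {Outreach}; time slot 4 → {Safety, Audit}; time slot 5 → {IT}. Each listed conflict is separated.

5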